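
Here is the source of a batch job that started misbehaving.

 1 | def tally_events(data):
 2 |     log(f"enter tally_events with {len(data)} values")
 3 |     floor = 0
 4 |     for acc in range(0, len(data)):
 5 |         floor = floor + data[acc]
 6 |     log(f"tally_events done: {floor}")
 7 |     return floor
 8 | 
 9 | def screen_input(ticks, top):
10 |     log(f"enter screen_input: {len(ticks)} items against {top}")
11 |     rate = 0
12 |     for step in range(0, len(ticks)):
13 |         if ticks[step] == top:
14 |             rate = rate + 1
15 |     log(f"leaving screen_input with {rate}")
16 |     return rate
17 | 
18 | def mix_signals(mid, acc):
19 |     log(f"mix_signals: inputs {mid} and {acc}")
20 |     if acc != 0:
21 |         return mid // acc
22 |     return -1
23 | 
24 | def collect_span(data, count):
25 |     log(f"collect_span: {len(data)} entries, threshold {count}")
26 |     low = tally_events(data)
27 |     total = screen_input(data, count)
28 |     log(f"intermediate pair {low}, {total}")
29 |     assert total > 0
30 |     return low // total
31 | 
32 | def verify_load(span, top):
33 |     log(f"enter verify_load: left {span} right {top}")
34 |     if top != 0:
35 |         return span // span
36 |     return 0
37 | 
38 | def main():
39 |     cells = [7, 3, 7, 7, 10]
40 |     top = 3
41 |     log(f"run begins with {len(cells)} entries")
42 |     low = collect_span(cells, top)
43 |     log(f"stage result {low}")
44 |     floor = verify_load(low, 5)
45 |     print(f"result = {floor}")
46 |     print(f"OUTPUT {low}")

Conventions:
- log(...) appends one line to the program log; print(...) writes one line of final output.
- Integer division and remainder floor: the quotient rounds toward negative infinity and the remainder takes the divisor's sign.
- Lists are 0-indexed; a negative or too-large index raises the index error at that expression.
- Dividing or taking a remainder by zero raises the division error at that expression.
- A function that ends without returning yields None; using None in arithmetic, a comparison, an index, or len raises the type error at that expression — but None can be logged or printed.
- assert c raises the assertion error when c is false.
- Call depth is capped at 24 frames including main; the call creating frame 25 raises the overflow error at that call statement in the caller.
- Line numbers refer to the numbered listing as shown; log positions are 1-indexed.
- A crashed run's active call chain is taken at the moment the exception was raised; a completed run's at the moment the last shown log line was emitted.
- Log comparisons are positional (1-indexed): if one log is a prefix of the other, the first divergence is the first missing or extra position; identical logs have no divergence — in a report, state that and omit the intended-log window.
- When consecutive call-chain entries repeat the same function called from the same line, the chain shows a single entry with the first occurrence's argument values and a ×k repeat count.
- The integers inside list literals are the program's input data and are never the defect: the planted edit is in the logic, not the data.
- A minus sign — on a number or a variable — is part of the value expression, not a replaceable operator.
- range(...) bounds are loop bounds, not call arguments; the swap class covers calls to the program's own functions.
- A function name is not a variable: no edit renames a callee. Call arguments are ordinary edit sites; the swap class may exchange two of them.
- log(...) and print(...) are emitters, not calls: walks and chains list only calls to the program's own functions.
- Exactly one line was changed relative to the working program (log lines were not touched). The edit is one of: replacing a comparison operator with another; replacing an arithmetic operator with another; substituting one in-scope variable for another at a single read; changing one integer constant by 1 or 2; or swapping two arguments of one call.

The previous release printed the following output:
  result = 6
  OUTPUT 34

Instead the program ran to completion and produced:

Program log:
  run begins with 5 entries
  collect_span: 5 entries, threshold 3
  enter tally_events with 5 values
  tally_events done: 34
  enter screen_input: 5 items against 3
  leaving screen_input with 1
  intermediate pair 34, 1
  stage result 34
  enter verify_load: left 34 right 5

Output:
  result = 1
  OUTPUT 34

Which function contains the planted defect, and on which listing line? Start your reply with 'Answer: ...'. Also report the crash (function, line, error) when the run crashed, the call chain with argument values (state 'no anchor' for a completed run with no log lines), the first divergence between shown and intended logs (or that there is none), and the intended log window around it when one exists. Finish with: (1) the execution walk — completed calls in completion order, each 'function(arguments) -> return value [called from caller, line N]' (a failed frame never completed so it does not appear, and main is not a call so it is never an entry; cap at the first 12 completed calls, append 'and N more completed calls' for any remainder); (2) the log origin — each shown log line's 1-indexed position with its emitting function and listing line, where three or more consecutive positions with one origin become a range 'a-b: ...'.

Answer: the defect is in verify_load at line 35.
Key observation: Every logged value matches the working version; the printed result is what differs.
Call chain: main -> verify_load(34, 5) (called at line 44).
First divergence: none (the log streams are identical).
Execution walk:
  tally_events([7, 3, 7, 7, 10]) -> 34  [called from collect_span, line 26]
  screen_input([7, 3, 7, 7, 10], 3) -> 1  [called from collect_span, line 27]
  collect_span([7, 3, 7, 7, 10], 3) -> 34  [called from main, line 42]
  verify_load(34, 5) -> 1  [called from main, line 44]
Origin of each log line:
  1: from main, line 41
  2: from collect_span, line 25
  3: from tally_events, line 2
  4: from tally_events, line 6
  5: from screen_input, line 10
  6: from screen_input, line 15
  7: from collect_span, line 28
  8: from main, line 43
  9: from verify_load, line 33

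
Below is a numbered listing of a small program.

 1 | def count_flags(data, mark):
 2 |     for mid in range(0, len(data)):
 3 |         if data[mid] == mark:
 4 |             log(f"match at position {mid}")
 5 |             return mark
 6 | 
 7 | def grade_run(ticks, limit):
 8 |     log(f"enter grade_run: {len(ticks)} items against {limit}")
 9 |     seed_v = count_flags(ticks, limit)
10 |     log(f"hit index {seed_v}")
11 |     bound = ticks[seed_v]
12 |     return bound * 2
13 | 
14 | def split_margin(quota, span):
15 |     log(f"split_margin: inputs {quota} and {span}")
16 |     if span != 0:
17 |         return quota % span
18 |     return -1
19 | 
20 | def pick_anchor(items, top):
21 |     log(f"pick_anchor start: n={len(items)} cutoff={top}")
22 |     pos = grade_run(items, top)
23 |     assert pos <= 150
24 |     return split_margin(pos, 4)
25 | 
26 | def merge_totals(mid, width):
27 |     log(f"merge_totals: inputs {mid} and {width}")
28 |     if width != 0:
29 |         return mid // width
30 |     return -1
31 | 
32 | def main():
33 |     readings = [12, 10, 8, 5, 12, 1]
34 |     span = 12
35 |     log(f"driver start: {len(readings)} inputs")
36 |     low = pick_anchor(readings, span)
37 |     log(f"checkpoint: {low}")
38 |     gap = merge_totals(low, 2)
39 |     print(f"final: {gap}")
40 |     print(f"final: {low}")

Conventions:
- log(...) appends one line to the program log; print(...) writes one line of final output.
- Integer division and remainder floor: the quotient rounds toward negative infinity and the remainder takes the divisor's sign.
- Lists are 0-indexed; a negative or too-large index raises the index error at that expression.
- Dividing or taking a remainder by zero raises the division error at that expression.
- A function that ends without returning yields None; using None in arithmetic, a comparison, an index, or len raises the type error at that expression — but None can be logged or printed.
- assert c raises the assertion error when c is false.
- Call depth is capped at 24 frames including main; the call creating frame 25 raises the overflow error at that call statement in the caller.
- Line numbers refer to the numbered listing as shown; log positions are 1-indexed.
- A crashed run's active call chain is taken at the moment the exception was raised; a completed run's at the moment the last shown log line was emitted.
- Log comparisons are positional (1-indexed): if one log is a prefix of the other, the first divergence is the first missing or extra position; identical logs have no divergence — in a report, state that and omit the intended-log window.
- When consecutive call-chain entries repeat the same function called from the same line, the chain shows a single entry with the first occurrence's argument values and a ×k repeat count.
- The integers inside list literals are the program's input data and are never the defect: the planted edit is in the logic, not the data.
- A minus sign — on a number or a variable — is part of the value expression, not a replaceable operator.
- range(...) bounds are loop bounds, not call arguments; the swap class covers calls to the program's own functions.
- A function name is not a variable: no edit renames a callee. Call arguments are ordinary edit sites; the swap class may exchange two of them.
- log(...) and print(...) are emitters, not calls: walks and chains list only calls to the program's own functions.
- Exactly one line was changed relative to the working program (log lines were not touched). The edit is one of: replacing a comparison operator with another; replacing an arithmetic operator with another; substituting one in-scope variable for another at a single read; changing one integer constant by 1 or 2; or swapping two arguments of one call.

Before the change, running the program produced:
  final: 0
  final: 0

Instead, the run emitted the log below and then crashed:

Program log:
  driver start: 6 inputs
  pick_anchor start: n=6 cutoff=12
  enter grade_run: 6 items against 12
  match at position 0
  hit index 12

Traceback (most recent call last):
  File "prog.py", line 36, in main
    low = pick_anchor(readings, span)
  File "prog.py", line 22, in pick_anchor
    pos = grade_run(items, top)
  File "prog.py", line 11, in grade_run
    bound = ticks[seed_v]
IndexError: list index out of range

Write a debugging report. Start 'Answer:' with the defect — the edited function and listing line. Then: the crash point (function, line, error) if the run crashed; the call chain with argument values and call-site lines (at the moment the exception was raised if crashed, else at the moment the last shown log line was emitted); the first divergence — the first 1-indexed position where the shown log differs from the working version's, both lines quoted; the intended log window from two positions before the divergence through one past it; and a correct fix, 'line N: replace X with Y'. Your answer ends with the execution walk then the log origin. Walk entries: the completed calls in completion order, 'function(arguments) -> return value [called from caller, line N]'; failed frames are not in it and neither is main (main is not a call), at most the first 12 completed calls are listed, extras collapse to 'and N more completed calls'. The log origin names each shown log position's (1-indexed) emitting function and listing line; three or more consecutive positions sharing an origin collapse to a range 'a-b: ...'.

Answer: the defect is in count_flags at line 5.
The tell: The log first diverges at position 5: the faulty run prints 'hit index 12' where the working version prints 'hit index 0'.
Crash: grade_run, line 11, IndexError.
Call chain: main -> pick_anchor([12, 10, 8, 5, 12, 1], 12) (called at line 36) -> grade_run([12, 10, 8, 5, 12, 1], 12) (called at line 22).
First divergence: position 5; shown 'hit index 12' vs intended 'hit index 0'.
Intended log window:
  3: enter grade_run: 6 items against 12
  4: match at position 0
  5: hit index 0
  6: split_margin: inputs 24 and 4
Execution walk:
  count_flags([12, 10, 8, 5, 12, 1], 12) -> 12  [called from grade_run, line 9]
Origin of each log line:
  1: emitted by main (line 35)
  2: emitted by pick_anchor (line 21)
  3: emitted by grade_run (line 8)
  4: emitted by count_flags (line 4)
  5: emitted by grade_run (line 10)
A correct fix: line 5: replace `mark` with `mid`.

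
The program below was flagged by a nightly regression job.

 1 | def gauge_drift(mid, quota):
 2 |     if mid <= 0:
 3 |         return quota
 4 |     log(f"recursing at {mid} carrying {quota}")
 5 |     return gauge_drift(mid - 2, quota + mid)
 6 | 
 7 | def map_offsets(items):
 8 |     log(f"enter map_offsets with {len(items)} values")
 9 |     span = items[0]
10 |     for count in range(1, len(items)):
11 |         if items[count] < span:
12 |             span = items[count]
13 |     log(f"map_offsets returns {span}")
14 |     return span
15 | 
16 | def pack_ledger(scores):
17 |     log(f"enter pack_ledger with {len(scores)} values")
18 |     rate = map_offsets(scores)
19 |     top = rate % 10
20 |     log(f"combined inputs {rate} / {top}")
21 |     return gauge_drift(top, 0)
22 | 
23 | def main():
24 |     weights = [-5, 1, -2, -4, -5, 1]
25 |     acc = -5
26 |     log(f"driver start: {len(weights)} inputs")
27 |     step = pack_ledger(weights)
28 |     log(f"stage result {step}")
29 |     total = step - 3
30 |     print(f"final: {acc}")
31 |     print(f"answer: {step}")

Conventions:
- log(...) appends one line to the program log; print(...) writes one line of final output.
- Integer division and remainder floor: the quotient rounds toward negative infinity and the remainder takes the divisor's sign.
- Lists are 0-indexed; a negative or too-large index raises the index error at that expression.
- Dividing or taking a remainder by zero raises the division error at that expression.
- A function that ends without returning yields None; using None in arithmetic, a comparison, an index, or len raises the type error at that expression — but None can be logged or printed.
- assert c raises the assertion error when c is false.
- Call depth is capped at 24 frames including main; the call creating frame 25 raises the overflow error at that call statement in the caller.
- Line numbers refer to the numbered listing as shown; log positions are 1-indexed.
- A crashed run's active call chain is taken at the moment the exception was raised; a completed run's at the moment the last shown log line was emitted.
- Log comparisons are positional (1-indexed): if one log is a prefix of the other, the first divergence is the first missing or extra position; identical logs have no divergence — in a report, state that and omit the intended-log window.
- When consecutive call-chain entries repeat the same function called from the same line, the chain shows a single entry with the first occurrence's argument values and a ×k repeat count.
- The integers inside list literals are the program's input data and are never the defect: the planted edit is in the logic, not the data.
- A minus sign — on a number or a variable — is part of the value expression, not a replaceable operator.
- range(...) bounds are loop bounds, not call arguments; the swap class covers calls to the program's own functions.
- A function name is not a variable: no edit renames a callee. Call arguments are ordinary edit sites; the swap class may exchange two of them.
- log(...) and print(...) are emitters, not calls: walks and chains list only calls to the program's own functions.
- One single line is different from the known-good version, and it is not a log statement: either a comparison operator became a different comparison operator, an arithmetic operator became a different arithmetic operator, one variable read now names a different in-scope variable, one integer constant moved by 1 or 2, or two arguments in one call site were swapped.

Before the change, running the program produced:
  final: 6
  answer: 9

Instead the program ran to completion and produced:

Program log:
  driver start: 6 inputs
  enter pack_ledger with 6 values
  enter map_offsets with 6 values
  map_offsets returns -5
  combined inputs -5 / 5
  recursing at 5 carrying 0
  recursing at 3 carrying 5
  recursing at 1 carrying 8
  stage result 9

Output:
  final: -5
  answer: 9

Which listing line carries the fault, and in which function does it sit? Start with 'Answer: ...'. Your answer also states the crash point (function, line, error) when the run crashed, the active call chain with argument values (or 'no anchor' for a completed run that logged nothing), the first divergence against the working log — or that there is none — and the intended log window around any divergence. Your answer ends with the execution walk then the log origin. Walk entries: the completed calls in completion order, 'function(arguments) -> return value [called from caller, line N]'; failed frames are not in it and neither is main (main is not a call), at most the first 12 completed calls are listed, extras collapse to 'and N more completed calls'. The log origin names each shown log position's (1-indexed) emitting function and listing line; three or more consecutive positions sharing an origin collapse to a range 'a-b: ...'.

Answer: the defect is in main at line 30.
Key observation: Nothing in the log betrays the bug — only the output does.
Call chain: main.
First divergence: none — the logs agree in full.
Execution walk:
  map_offsets([-5, 1, -2, -4, -5, 1]) -> -5  [called from pack_ledger, line 18]
  gauge_drift(-1, 9) -> 9  [called from gauge_drift, line 5]
  gauge_drift(1, 8) -> 9  [called from gauge_drift, line 5]
  gauge_drift(3, 5) -> 9  [called from gauge_drift, line 5]
  gauge_drift(5, 0) -> 9  [called from pack_ledger, line 21]
  pack_ledger([-5, 1, -2, -4, -5, 1]) -> 9  [called from main, line 27]
Origin of each log line:
  1: from main, line 26
  2: from pack_ledger, line 17
  3: from map_offsets, line 8
  4: from map_offsets, line 13
  5: from pack_ledger, line 20
  6-8: from gauge_drift, line 4
  9: from main, line 28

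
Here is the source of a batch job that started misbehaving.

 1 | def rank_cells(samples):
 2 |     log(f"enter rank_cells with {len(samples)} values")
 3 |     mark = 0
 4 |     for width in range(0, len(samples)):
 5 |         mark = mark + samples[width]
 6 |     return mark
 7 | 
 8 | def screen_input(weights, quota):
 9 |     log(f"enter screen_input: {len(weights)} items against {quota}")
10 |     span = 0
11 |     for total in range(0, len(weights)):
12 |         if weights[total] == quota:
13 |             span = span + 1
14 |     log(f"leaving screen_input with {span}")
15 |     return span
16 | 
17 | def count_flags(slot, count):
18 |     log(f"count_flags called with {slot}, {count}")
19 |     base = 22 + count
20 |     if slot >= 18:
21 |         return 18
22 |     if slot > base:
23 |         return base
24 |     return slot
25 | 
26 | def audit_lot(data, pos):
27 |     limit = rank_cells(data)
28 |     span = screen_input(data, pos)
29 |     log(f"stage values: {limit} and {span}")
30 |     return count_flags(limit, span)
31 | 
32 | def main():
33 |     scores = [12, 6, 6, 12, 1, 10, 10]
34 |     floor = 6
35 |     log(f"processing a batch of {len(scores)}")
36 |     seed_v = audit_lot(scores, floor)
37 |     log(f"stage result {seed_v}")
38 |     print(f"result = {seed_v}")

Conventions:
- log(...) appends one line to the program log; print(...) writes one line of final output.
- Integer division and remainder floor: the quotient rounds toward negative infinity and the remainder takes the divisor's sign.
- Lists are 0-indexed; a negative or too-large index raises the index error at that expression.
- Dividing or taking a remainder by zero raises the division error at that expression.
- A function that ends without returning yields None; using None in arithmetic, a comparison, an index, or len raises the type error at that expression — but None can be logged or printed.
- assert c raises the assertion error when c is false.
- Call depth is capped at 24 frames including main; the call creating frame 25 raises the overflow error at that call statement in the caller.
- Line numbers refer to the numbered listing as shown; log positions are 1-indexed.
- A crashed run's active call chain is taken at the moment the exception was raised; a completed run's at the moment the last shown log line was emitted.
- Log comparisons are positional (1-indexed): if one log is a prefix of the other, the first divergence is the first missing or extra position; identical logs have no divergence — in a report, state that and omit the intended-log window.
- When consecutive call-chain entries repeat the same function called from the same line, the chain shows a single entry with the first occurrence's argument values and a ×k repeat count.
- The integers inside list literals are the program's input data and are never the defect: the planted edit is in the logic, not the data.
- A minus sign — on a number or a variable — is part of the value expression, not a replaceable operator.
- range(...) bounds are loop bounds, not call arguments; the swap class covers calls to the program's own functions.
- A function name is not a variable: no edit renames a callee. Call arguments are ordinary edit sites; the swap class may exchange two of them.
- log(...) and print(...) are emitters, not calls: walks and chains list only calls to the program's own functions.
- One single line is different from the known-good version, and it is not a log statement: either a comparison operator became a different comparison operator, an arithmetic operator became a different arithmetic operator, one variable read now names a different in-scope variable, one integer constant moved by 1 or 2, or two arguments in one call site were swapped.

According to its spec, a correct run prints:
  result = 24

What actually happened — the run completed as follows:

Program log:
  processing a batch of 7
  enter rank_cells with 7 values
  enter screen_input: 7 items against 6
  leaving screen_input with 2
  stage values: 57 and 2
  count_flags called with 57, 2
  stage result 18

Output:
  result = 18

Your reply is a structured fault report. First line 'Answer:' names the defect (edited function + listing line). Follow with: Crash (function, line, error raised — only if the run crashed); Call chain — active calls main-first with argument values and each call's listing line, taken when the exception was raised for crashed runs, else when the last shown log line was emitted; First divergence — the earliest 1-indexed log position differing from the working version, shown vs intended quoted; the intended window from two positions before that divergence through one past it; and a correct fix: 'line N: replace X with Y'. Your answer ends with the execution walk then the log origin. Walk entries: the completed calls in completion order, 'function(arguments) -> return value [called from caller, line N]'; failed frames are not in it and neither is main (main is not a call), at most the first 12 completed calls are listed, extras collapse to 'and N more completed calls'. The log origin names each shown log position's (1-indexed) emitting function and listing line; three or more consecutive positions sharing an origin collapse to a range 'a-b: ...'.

Answer: the defect is in count_flags at line 20.
Key observation: At log position 7 the runs split — shown 'stage result 18', but the working version logs 'stage result 24'.
Call chain: main.
First divergence: at position 7 the run shows 'stage result 18' where the working version logs 'stage result 24'.
Intended log window:
  5: stage values: 57 and 2
  6: count_flags called with 57, 2
  7: stage result 24
Execution walk:
  rank_cells([12, 6, 6, 12, 1, 10, 10]) -> 57  [called from audit_lot, line 27]
  screen_input([12, 6, 6, 12, 1, 10, 10], 6) -> 2  [called from audit_lot, line 28]
  count_flags(57, 2) -> 18  [called from audit_lot, line 30]
  audit_lot([12, 6, 6, 12, 1, 10, 10], 6) -> 18  [called from main, line 36]
Log origins:
  1: from main, line 35
  2: from rank_cells, line 2
  3: from screen_input, line 9
  4: from screen_input, line 14
  5: from audit_lot, line 29
  6: from count_flags, line 18
  7: from main, line 37
A correct fix: line 20: replace `>=` with `<`.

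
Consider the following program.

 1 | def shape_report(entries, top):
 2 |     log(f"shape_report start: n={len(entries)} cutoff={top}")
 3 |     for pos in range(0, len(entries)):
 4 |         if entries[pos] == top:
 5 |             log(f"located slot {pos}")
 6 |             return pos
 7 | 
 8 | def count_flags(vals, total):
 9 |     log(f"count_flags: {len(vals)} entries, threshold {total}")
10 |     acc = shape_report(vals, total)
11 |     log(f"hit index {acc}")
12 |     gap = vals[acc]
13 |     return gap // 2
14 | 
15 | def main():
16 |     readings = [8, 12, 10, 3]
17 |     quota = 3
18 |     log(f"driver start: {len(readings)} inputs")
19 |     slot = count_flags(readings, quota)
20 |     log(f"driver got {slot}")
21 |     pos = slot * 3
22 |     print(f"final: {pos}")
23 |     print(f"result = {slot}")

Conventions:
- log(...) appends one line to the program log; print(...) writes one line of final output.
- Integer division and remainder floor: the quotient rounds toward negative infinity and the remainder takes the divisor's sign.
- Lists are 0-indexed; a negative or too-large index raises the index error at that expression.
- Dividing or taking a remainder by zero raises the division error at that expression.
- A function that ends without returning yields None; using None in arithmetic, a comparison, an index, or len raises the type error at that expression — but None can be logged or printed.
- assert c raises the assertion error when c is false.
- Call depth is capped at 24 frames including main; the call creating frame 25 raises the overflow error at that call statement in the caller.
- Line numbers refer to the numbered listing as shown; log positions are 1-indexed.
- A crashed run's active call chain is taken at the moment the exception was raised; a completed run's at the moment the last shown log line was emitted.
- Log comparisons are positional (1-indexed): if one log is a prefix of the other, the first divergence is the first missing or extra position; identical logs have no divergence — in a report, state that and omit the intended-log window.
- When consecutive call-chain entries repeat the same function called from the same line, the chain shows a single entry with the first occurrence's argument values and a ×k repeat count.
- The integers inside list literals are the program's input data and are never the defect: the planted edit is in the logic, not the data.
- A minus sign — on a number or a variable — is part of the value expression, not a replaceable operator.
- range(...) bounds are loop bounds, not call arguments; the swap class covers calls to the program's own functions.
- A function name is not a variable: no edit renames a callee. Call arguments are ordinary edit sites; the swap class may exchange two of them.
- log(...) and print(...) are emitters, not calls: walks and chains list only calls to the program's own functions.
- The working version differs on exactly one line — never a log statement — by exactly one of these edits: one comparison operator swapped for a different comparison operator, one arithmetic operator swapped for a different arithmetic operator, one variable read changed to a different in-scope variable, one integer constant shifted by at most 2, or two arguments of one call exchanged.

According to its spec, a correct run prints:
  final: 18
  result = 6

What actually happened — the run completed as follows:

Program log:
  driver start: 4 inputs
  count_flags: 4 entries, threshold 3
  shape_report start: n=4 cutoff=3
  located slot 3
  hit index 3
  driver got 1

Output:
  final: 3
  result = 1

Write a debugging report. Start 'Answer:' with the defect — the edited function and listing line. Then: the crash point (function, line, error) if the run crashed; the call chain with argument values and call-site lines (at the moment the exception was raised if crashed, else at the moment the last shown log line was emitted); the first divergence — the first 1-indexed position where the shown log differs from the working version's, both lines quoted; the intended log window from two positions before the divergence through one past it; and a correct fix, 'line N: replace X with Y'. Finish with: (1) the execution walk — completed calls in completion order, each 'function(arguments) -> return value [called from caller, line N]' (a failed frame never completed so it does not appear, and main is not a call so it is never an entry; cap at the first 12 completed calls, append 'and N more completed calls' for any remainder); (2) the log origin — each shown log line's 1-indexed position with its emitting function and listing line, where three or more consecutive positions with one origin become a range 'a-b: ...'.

Answer: the defect is in count_flags at line 13.
Key observation: Position 6 is the first bad log line: 'driver got 1' should read 'driver got 6'.
Call chain: main.
First divergence: position 6; shown 'driver got 1' vs intended 'driver got 6'.
Intended log window:
  4: located slot 3
  5: hit index 3
  6: driver got 6
Execution walk:
  shape_report([8, 12, 10, 3], 3) -> 3  [called from count_flags, line 10]
  count_flags([8, 12, 10, 3], 3) -> 1  [called from main, line 19]
Log origin:
  1: emitted by main (line 18)
  2: emitted by count_flags (line 9)
  3: emitted by shape_report (line 2)
  4: emitted by shape_report (line 5)
  5: emitted by count_flags (line 11)
  6: emitted by main (line 20)
A correct fix: line 13: replace `//` with `*`.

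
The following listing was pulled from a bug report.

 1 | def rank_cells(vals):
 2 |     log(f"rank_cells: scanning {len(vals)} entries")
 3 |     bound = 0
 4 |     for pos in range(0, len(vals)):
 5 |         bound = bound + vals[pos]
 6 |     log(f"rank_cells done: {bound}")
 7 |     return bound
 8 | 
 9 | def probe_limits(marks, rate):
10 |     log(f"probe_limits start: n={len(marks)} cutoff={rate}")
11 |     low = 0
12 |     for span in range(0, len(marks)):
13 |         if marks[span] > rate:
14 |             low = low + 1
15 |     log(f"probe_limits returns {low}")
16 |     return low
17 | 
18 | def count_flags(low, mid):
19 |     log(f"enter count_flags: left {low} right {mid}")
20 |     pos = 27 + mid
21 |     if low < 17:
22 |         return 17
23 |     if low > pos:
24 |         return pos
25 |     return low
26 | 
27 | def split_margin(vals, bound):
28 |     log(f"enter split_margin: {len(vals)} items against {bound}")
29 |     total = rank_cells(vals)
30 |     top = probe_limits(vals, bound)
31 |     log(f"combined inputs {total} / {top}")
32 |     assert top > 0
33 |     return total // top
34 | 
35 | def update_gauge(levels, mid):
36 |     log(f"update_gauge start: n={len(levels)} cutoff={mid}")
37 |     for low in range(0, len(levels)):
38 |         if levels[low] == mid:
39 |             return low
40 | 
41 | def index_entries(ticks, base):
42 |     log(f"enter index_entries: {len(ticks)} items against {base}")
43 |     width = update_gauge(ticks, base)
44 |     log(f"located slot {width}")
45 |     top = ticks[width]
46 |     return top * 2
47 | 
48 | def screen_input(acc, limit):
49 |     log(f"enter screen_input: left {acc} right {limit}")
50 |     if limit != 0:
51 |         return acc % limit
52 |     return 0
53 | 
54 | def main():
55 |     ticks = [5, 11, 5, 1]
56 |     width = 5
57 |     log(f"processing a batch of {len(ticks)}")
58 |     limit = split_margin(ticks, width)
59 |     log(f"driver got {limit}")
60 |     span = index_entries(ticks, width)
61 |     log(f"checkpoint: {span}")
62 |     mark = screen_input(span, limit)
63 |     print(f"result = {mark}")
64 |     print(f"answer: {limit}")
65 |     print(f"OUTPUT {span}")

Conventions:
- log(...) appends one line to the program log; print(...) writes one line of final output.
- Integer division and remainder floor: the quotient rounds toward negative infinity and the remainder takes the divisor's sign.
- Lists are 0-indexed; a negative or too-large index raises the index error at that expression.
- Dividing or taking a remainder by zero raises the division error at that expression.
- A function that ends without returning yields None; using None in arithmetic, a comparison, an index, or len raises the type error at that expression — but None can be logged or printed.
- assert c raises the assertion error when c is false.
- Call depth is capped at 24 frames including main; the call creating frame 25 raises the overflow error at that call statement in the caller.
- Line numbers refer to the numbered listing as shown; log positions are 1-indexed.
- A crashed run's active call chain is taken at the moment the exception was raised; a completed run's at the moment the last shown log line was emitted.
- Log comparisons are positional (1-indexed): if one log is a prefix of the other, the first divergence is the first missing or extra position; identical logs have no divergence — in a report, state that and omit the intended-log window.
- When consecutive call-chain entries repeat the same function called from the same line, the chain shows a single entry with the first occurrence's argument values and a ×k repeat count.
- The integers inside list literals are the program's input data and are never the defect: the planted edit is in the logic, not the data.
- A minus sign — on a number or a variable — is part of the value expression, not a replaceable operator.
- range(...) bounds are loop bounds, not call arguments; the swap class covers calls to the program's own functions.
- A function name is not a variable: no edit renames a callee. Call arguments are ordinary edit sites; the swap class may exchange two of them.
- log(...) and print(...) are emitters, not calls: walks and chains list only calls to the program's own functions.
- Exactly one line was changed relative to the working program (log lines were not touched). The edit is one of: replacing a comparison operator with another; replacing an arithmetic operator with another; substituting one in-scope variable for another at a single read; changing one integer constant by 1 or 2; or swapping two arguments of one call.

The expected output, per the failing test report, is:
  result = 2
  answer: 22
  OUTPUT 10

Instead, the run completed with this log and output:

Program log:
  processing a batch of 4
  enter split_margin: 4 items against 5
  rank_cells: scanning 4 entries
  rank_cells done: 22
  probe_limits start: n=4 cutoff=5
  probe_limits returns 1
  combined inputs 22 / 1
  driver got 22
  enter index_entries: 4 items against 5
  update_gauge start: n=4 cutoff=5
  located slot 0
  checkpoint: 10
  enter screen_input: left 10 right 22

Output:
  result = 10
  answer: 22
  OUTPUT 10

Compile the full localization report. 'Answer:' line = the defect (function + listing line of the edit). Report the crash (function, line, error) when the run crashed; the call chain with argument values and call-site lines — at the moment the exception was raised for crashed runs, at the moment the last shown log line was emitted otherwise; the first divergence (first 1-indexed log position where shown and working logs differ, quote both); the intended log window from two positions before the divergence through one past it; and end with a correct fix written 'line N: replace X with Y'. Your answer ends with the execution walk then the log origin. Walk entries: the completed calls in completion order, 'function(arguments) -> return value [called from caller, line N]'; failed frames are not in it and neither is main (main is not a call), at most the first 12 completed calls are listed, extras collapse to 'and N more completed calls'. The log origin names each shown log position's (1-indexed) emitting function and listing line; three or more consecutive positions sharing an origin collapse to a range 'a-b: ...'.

Answer: the defect is in main at line 62.
Key observation: Position 13 is the first bad log line: 'enter screen_input: left 10 right 22' should read 'enter screen_input: left 22 right 10'.
Call chain: main -> screen_input(10, 22) (called at line 62).
First divergence: at position 13 the run shows 'enter screen_input: left 10 right 22' where the working version logs 'enter screen_input: left 22 right 10'.
Intended log window:
  11: located slot 0
  12: checkpoint: 10
  13: enter screen_input: left 22 right 10
Execution walk:
  rank_cells([5, 11, 5, 1]) -> 22  [called from split_margin, line 29]
  probe_limits([5, 11, 5, 1], 5) -> 1  [called from split_margin, line 30]
  split_margin([5, 11, 5, 1], 5) -> 22  [called from main, line 58]
  update_gauge([5, 11, 5, 1], 5) -> 0  [called from index_entries, line 43]
  index_entries([5, 11, 5, 1], 5) -> 10  [called from main, line 60]
  screen_input(10, 22) -> 10  [called from main, line 62]
Log origin:
  1: logged in main at line 57
  2: logged in split_margin at line 28
  3: logged in rank_cells at line 2
  4: logged in rank_cells at line 6
  5: logged in probe_limits at line 10
  6: logged in probe_limits at line 15
  7: logged in split_margin at line 31
  8: logged in main at line 59
  9: logged in index_entries at line 42
  10: logged in update_gauge at line 36
  11: logged in index_entries at line 44
  12: logged in main at line 61
  13: logged in screen_input at line 49
A correct fix: line 62: replace `screen_input(span, limit)` with `screen_input(limit, span)`.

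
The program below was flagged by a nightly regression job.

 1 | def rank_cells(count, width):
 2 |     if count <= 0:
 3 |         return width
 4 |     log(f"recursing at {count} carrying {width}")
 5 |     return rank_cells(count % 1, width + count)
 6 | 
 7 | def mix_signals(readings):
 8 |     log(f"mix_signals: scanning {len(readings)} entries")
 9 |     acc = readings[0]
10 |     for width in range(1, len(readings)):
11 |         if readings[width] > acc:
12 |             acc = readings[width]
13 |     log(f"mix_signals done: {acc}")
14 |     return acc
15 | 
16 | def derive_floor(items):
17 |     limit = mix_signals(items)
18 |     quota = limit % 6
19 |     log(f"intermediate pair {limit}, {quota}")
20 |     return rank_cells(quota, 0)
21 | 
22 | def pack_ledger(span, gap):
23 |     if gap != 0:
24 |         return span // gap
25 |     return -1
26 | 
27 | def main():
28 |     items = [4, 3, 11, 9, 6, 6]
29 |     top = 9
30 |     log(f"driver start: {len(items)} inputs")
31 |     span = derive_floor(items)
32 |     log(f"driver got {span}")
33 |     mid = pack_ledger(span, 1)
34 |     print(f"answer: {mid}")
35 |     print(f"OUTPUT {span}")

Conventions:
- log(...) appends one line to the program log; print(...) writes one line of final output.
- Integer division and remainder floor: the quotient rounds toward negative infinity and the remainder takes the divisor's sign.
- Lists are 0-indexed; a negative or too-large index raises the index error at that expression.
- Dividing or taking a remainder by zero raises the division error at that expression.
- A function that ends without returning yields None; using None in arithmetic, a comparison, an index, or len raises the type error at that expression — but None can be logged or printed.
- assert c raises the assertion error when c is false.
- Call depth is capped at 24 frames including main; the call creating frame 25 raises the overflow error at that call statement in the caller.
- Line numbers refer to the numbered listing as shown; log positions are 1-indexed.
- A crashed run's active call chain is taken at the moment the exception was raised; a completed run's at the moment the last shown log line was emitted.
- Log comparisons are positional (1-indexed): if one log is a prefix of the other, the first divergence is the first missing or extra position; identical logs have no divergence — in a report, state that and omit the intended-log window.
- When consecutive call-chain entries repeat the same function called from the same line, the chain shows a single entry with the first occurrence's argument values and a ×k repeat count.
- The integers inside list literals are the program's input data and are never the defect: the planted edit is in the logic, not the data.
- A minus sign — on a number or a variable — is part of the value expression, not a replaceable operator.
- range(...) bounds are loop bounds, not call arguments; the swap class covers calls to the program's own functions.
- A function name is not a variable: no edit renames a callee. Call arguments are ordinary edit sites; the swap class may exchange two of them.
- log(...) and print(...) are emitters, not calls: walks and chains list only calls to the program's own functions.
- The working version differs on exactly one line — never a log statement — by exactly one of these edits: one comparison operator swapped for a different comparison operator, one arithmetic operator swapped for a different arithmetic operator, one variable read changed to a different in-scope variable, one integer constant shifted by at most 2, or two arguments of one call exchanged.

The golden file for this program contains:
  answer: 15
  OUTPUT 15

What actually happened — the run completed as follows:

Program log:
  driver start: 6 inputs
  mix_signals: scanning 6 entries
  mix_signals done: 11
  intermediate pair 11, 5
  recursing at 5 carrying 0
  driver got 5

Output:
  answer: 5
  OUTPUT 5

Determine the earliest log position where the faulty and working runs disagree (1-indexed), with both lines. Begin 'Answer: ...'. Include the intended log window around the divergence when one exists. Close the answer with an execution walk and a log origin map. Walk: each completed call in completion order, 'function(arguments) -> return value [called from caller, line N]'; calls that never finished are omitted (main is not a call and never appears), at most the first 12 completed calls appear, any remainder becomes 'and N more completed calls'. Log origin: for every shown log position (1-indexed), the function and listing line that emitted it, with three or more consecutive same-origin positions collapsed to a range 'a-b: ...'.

Answer: at position 6 the run shows 'driver got 5' where the working version logs 'recursing at 4 carrying 5'.
Intended log window:
  4: intermediate pair 11, 5
  5: recursing at 5 carrying 0
  6: recursing at 4 carrying 5
  7: recursing at 3 carrying 9
Execution walk:
  mix_signals([4, 3, 11, 9, 6, 6]) -> 11  [called from derive_floor, line 17]
  rank_cells(0, 5) -> 5  [called from rank_cells, line 5]
  rank_cells(5, 0) -> 5  [called from derive_floor, line 20]
  derive_floor([4, 3, 11, 9, 6, 6]) -> 5  [called from main, line 31]
  pack_ledger(5, 1) -> 5  [called from main, line 33]
Log origins:
  1 — main, line 30
  2 — mix_signals, line 8
  3 — mix_signals, line 13
  4 — derive_floor, line 19
  5 — rank_cells, line 4
  6 — main, line 32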